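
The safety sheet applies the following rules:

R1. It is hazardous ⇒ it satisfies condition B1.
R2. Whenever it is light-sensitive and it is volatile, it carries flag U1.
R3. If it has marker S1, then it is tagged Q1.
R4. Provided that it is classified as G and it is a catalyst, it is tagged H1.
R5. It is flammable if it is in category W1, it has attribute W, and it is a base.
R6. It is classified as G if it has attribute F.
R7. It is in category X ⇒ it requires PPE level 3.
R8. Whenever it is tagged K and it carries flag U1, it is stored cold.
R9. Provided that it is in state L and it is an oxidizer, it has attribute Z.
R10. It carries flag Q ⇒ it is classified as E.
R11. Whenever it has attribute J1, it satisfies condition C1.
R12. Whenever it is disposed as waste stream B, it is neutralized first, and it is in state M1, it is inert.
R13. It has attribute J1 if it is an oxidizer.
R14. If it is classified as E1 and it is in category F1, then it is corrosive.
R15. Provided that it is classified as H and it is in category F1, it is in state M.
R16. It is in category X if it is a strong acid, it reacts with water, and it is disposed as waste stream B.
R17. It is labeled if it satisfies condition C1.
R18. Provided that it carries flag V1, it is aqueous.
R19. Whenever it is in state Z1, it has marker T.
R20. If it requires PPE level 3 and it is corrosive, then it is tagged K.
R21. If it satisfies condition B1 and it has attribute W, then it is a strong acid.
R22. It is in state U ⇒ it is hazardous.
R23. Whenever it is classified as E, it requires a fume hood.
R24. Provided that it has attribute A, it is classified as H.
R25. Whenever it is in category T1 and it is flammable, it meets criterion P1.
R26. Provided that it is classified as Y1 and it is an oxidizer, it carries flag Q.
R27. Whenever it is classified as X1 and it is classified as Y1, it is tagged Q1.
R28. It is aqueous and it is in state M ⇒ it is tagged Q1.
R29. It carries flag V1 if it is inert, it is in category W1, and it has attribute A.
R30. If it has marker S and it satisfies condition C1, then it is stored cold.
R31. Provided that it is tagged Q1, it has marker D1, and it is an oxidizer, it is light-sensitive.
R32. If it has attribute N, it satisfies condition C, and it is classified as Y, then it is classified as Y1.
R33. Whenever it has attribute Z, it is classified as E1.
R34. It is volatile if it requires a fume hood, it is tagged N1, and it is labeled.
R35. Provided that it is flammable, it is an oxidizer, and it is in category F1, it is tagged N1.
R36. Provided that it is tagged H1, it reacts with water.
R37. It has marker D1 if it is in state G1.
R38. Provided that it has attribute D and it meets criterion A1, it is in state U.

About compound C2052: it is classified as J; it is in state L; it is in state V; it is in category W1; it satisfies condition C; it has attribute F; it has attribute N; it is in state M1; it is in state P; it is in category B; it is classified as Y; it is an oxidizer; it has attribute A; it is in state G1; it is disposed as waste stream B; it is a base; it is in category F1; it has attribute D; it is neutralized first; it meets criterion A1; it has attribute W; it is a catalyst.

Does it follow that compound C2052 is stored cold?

By R5 (it is in category W1, it has attribute W, it is a base): it is flammable.
By R6 (it has attribute F): it is classified as G.
By R9 (it is in state L, it is an oxidizer): it has attribute Z.
By R12 (it is disposed as waste stream B, it is neutralized first, it is in state M1): it is inert.
By R13 (it is an oxidizer): it has attribute J1.
By R24 (it has attribute A): it is classified as H.
By R29 (it is inert, it is in category W1, it has attribute A): it carries flag V1.
By R32 (it has attribute N, it satisfies condition C, it is classified as Y): it is classified as Y1.
By R33 (it has attribute Z): it is classified as E1.
By R35 (it is flammable, it is an oxidizer, it is in category F1): it is tagged N1.
By R37 (it is in state G1): it has marker D1.
By R38 (it has attribute D, it meets criterion A1): it is in state U.
By R4 (it is classified as G, it is a catalyst): it is tagged H1.
By R11 (it has attribute J1): it satisfies condition C1.
By R14 (it is classified as E1, it is in category F1): it is corrosive.
By R15 (it is classified as H, it is in category F1): it is in state M.
By R17 (it satisfies condition C1): it is labeled.
By R18 (it carries flag V1): it is aqueous.
By R22 (it is in state U): it is hazardous.
By R26 (it is classified as Y1, it is an oxidizer): it carries flag Q.
By R28 (it is aqueous, it is in state M): it is tagged Q1.
By R31 (it is tagged Q1, it has marker D1, it is an oxidizer): it is light-sensitive.
By R36 (it is tagged H1): it reacts with water.
By R1 (it is hazardous): it satisfies condition B1.
By R10 (it carries flag Q): it is classified as E.
By R21 (it satisfies condition B1, it has attribute W): it is a strong acid.
By R23 (it is classified as E): it requires a fume hood.
By R34 (it requires a fume hood, it is tagged N1, it is labeled): it is volatile.
By R2 (it is light-sensitive, it is volatile): it carries flag U1.
By R16 (it is a strong acid, it reacts with water, it is disposed as waste stream B): it is in category X.
By R7 (it is in category X): it requires PPE level 3.
By R20 (it requires PPE level 3, it is corrosive): it is tagged K.
By R8 (it is tagged K, it carries flag U1): it is stored cold.

Yes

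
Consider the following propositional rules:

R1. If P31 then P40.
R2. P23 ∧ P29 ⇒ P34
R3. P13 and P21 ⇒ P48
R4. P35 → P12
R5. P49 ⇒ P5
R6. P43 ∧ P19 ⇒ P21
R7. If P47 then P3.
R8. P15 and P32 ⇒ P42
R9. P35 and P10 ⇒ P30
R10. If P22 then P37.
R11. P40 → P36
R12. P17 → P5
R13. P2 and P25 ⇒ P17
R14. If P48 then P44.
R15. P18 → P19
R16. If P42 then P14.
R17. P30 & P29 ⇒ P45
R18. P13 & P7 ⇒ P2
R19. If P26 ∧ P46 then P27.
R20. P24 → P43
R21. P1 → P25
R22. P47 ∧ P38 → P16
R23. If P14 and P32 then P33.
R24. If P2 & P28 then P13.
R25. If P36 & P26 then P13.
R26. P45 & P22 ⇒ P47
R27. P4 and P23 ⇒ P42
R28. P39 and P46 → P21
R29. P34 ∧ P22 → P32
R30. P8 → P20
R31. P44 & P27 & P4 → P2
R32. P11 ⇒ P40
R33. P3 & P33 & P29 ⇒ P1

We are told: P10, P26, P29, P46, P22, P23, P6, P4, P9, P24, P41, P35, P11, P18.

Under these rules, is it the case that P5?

Yes

P34  (by R2: P23, P29)
P30  (by R9: P35, P10)
P19  (by R15: P18)
P45  (by R17: P30, P29)
P27  (by R19: P26, P46)
P43  (by R20: P24)
P47  (by R26: P45, P22)
P42  (by R27: P4, P23)
P32  (by R29: P34, P22)
P40  (by R32: P11)
P21  (by R6: P43, P19)
P3  (by R7: P47)
P36  (by R11: P40)
P14  (by R16: P42)
P33  (by R23: P14, P32)
P13  (by R25: P36, P26)
P1  (by R33: P3, P33, P29)
P48  (by R3: P13, P21)
P44  (by R14: P48)
P25  (by R21: P1)
P2  (by R31: P44, P27, P4)
P17  (by R13: P2, P25)
P5  (by R12: P17)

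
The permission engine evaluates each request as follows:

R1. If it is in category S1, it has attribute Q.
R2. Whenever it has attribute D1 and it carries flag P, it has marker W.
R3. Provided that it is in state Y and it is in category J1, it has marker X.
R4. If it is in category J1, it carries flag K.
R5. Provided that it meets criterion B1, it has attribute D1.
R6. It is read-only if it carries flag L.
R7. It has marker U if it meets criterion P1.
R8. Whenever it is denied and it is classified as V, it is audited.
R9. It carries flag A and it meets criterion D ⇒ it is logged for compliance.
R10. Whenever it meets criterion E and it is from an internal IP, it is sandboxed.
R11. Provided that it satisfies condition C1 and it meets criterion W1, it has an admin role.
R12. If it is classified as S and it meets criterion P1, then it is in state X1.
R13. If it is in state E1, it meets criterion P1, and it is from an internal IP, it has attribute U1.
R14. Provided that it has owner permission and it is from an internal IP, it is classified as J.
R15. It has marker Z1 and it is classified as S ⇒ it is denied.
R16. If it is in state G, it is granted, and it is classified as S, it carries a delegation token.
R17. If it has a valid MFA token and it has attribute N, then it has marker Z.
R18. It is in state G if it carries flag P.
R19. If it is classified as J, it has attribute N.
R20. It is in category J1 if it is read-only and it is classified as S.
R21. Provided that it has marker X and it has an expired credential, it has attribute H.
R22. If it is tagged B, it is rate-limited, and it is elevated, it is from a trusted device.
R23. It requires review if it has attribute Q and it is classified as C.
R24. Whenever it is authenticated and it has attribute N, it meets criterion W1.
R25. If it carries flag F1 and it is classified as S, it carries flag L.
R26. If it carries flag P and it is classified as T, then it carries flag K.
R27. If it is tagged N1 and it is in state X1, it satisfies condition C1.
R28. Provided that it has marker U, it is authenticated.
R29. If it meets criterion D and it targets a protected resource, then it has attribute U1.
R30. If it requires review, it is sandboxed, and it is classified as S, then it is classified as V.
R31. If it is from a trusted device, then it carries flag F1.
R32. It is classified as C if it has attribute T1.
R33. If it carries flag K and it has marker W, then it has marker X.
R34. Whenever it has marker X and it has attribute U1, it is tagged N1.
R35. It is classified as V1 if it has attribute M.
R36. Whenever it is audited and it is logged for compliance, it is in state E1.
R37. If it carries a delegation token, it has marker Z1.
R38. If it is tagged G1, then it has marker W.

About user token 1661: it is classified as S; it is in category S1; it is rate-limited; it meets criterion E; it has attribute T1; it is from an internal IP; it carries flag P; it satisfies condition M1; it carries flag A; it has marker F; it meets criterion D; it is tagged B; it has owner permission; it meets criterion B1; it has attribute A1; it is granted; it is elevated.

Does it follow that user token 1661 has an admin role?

No

Forward chaining from the given facts derives: has attribute Q, has attribute D1, is logged for compliance, is sandboxed, is classified as J, is in state G, has attribute N, is from a trusted device, carries flag F1, is classified as C, has marker W, carries a delegation token, requires review, carries flag L, is classified as V, has marker Z1, is read-only, is denied, is in category J1, carries flag K, is audited, has marker X, is in state E1.
The only rule concluding "it has an admin role" is R11, which needs "it satisfies condition C1"; that is never established.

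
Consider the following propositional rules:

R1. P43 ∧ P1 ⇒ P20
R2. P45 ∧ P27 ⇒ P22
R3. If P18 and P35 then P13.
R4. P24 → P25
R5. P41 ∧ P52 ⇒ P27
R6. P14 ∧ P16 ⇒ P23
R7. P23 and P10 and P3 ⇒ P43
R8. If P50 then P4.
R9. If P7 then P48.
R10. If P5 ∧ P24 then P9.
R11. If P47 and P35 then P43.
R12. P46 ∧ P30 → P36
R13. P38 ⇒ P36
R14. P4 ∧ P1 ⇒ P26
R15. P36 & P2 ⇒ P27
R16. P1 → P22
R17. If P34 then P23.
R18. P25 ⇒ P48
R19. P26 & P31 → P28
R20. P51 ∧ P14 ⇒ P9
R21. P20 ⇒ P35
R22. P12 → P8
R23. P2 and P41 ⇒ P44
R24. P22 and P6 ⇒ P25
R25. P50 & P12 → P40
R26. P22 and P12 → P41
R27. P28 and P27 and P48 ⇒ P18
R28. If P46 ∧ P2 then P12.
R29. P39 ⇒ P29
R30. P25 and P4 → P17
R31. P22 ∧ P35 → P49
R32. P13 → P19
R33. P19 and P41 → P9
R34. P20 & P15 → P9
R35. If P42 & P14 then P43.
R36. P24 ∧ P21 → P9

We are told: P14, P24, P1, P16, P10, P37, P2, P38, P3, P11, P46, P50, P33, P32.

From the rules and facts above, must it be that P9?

No

Forward chaining from the given facts derives: P25, P23, P43, P4, P36, P26, P27, P22, P48, P12, P17, P20, P35, P8, P40, P41, P49, P44.
Rules concluding P9: R10 needs P5; R20 needs P51; R33 needs P19; R34 needs P15; R36 needs P21 — none of these are established.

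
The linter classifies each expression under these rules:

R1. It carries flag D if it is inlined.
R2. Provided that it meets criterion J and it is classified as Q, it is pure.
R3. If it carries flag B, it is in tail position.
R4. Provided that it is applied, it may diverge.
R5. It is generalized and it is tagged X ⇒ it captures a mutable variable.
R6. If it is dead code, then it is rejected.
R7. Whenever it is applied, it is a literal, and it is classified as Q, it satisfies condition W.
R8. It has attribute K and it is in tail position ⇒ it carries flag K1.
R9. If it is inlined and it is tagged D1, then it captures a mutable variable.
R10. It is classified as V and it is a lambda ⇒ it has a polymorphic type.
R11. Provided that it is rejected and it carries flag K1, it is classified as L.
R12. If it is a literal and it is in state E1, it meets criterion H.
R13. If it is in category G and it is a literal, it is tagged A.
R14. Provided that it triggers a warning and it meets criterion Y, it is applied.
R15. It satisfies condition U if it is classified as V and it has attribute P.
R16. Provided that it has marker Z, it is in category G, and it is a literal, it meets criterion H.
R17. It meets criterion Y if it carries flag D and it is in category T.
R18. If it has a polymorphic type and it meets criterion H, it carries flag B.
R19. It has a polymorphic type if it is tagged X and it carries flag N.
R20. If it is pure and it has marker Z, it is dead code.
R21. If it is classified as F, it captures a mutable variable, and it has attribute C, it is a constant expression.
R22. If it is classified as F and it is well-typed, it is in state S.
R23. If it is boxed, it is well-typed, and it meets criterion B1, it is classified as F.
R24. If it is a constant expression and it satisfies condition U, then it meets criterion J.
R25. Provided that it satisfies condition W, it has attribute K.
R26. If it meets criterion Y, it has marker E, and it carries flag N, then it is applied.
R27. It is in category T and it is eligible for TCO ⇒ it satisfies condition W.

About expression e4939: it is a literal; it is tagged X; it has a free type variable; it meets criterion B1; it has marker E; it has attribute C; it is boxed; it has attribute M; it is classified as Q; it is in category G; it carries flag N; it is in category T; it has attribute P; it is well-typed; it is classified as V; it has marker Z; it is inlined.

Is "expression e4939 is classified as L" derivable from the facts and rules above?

Forward chaining from the given facts derives: carries flag D, is tagged A, satisfies condition U, meets criterion H, meets criterion Y, has a polymorphic type, is classified as F, is applied, may diverge, satisfies condition W, carries flag B, is in state S, has attribute K, is in tail position, carries flag K1.
The only rule concluding "it is classified as L" is R11, which needs "it is rejected"; that is never established.

No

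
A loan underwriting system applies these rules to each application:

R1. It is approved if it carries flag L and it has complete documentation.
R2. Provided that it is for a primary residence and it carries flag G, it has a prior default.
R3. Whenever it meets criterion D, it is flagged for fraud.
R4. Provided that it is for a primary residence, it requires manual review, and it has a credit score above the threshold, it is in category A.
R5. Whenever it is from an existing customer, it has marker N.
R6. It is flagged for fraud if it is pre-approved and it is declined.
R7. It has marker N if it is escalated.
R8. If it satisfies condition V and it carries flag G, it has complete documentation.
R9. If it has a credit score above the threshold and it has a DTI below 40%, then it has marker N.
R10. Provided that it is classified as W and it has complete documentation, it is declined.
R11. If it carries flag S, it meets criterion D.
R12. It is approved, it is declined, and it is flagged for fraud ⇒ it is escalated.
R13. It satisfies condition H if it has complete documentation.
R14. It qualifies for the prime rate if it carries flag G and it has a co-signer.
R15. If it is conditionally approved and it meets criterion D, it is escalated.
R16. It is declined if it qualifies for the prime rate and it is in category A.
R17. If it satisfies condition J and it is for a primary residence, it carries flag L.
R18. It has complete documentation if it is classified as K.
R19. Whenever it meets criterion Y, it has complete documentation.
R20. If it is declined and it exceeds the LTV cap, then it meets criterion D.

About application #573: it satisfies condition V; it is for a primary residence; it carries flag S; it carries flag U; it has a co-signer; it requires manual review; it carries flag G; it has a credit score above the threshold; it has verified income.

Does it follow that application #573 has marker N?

Forward chaining from the given facts derives: has a prior default, is in category A, has complete documentation, meets criterion D, satisfies condition H, qualifies for the prime rate, is declined, is flagged for fraud.
Rules concluding "it has marker N": R5 needs "it is from an existing customer"; R7 needs "it is escalated"; R9 needs "it has a DTI below 40%" — none of these are established.

No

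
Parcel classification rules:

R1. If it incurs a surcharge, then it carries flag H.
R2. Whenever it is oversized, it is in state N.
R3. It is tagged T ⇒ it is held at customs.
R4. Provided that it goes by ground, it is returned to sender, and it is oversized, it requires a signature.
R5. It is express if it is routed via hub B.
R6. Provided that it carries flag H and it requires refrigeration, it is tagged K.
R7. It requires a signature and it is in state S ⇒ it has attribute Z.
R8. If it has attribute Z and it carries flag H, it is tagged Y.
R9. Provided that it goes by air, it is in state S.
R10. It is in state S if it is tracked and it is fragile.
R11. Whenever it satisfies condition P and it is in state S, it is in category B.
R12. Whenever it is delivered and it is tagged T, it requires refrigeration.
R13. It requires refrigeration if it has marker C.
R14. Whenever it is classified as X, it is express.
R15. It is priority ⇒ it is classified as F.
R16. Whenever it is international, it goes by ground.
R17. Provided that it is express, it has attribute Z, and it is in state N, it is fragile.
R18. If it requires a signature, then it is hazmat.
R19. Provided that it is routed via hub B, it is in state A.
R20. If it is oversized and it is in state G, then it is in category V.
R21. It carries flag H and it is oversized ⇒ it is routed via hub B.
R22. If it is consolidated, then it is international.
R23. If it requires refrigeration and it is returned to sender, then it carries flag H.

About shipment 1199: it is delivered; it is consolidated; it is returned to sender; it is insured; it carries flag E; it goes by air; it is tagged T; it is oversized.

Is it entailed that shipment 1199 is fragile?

By R2 (it is oversized): it is in state N.
By R9 (it goes by air): it is in state S.
By R12 (it is delivered, it is tagged T): it requires refrigeration.
By R22 (it is consolidated): it is international.
By R23 (it requires refrigeration, it is returned to sender): it carries flag H.
By R16 (it is international): it goes by ground.
By R21 (it carries flag H, it is oversized): it is routed via hub B.
By R4 (it goes by ground, it is returned to sender, it is oversized): it requires a signature.
By R5 (it is routed via hub B): it is express.
By R7 (it requires a signature, it is in state S): it has attribute Z.
By R17 (it is express, it has attribute Z, it is in state N): it is fragile.

Yes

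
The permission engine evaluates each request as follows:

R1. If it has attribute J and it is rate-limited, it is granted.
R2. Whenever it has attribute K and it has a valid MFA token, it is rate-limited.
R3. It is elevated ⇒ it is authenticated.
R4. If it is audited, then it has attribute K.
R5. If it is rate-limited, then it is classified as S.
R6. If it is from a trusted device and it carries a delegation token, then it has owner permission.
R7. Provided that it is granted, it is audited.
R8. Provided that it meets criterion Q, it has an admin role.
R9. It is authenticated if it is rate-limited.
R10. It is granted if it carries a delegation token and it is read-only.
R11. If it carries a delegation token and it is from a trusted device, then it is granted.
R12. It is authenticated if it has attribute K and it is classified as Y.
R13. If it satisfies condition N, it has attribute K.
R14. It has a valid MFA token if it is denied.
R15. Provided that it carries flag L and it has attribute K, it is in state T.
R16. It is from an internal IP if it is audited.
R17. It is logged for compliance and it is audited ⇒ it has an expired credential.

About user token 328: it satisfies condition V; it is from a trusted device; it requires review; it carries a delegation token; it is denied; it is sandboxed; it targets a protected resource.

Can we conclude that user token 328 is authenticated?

By R11 (it carries a delegation token, it is from a trusted device): it is granted.
By R14 (it is denied): it has a valid MFA token.
By R7 (it is granted): it is audited.
By R4 (it is audited): it has attribute K.
By R2 (it has attribute K, it has a valid MFA token): it is rate-limited.
By R9 (it is rate-limited): it is authenticated.

Yes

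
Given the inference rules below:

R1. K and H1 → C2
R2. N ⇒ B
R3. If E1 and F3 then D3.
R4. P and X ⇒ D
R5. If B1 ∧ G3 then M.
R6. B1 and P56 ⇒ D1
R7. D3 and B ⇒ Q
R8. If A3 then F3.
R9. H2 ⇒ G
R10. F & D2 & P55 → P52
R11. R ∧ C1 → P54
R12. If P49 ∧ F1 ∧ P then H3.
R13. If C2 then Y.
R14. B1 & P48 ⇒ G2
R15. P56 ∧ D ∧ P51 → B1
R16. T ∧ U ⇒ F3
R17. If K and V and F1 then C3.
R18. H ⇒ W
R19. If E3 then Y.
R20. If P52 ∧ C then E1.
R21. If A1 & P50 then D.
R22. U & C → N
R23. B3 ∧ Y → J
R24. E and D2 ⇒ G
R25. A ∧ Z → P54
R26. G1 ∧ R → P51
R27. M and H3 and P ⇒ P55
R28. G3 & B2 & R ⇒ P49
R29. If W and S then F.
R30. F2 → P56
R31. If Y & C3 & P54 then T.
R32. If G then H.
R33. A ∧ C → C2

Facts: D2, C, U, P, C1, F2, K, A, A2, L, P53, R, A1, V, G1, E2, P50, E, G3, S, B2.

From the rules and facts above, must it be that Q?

Forward chaining from the given facts derives: P54, D, N, G, P51, P49, P56, H, C2, B, Y, B1, W, F, M, D1.
The only rule concluding Q is R7, which needs D3; that is never established.

No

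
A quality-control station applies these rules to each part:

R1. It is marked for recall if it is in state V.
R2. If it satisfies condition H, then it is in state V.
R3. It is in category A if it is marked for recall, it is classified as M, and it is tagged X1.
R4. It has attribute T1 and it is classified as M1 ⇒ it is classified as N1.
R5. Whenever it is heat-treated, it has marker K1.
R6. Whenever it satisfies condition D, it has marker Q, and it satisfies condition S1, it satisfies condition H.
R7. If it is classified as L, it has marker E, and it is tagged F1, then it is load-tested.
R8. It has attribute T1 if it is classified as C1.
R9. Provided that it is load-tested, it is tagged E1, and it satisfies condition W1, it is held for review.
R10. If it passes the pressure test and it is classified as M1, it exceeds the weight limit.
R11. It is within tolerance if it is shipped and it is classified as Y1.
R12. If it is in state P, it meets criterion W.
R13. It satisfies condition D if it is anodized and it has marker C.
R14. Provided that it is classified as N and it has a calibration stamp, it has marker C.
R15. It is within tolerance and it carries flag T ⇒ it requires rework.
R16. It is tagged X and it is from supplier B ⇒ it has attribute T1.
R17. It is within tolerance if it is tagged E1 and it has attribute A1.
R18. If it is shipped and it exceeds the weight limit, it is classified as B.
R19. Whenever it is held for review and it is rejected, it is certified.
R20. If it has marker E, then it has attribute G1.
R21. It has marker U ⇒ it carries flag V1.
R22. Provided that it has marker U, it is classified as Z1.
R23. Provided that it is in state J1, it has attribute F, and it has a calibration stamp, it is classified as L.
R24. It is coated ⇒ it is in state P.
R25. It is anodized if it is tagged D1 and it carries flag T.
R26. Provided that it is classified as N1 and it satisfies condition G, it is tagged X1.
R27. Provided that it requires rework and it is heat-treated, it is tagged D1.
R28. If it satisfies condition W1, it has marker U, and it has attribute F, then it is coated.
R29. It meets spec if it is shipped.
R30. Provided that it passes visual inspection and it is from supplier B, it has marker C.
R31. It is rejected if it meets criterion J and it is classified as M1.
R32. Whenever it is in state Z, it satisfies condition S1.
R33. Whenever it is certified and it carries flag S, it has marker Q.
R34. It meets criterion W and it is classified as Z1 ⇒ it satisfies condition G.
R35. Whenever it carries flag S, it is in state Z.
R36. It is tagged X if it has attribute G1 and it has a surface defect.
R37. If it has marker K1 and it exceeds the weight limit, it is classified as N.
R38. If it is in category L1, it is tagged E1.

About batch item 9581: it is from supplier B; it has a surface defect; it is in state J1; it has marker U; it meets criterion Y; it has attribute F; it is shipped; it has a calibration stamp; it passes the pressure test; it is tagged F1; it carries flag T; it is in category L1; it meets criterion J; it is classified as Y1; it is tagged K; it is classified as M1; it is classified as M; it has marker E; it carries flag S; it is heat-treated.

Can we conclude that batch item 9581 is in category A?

No

Forward chaining from the given facts derives: has marker K1, exceeds the weight limit, is within tolerance, requires rework, is classified as B, has attribute G1, carries flag V1, is classified as Z1, is classified as L, is tagged D1, meets spec, is rejected, is in state Z, is tagged X, is classified as N, is tagged E1, is load-tested, has marker C, has attribute T1, is anodized, satisfies condition S1, is classified as N1, satisfies condition D.
The only rule concluding "it is in category A" is R3, which needs "it is marked for recall"; that is never established.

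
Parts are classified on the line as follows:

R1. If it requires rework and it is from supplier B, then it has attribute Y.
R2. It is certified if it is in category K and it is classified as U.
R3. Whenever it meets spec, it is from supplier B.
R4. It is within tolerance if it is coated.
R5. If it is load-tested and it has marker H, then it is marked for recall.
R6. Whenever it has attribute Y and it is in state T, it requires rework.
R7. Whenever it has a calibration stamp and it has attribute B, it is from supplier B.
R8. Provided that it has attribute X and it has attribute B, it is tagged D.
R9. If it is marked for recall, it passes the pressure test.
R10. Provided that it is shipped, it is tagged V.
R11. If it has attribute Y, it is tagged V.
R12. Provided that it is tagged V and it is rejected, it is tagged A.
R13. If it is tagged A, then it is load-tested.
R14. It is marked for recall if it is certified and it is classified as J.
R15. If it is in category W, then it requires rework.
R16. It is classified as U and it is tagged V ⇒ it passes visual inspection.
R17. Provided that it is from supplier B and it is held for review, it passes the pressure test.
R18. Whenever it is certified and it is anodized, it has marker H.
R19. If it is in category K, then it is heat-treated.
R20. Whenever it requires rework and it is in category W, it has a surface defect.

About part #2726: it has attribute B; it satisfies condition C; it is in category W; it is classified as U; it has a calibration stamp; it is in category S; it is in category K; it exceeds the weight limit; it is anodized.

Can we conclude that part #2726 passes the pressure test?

Forward chaining from the given facts derives: is certified, is from supplier B, requires rework, has marker H, is heat-treated, has a surface defect, has attribute Y, is tagged V, passes visual inspection.
Rules concluding "it passes the pressure test": R9 needs "it is marked for recall"; R17 needs "it is held for review" — none of these are established.

No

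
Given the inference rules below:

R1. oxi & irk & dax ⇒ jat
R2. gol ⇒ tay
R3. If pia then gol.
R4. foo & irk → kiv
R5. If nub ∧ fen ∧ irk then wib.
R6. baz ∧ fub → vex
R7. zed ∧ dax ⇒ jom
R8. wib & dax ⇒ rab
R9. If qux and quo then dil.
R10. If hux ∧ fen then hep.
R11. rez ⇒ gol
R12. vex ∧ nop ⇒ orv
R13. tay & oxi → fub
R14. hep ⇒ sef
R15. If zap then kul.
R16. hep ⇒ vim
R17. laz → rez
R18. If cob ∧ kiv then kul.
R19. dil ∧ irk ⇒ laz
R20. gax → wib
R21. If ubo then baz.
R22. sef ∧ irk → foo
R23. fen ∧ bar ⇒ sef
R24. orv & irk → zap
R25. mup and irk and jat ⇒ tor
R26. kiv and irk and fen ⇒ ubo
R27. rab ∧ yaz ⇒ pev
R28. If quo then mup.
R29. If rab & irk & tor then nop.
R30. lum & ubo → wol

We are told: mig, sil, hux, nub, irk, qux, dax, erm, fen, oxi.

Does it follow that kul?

No

Forward chaining from the given facts derives: jat, wib, rab, hep, sef, vim, foo, kiv, ubo, baz.
Rules concluding kul: R15 needs zap; R18 needs cob — none of these are established.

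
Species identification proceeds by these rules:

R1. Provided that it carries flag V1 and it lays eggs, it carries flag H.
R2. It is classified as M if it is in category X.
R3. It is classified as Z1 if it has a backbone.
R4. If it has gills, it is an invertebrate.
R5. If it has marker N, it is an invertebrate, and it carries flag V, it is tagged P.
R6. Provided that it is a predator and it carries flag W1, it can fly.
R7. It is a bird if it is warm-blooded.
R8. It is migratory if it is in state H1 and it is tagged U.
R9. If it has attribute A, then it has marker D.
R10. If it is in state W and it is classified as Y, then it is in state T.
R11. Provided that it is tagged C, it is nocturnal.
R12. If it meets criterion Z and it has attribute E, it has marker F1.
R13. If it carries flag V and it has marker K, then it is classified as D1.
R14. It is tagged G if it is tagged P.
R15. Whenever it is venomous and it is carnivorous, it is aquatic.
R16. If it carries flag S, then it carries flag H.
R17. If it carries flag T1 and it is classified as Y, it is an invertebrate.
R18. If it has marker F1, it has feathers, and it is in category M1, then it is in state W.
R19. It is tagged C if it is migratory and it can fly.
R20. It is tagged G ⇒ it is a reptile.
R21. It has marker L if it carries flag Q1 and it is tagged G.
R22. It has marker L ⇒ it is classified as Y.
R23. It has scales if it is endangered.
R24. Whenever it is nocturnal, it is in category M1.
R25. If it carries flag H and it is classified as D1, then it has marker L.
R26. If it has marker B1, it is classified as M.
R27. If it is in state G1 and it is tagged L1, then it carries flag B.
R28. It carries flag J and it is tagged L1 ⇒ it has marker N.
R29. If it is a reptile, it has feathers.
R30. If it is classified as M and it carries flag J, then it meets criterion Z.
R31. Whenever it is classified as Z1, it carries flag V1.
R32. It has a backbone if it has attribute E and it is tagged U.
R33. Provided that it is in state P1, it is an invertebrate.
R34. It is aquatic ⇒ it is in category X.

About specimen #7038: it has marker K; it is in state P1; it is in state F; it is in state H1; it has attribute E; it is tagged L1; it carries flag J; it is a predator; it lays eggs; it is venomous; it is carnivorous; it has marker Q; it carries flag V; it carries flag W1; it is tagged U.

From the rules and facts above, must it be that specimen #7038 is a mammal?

Forward chaining from the given facts derives: can fly, is migratory, is classified as D1, is aquatic, is tagged C, has marker N, has a backbone, is an invertebrate, is in category X, is classified as M, is classified as Z1, is tagged P, is nocturnal, is tagged G, is a reptile, is in category M1, has feathers, meets criterion Z, carries flag V1, carries flag H, has marker F1, is in state W, has marker L, is classified as Y, is in state T.
No rule has "it is a mammal" as its conclusion, and it is not among the given facts.

No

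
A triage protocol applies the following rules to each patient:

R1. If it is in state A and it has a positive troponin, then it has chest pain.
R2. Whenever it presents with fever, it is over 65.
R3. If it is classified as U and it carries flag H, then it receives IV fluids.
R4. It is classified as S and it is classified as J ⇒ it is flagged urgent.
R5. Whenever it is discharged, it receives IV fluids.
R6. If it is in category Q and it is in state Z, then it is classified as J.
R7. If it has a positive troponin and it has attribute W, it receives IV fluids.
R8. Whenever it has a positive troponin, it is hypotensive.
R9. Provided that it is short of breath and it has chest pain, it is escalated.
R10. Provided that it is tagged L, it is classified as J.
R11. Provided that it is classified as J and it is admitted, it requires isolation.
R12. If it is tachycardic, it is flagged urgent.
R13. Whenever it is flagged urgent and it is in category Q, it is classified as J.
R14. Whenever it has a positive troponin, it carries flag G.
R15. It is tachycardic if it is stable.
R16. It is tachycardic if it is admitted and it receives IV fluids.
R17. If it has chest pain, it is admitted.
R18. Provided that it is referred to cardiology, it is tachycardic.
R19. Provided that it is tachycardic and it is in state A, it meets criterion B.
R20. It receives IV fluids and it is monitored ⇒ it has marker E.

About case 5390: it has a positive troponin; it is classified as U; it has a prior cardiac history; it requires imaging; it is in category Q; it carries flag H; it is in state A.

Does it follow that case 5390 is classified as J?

By R1 (it is in state A, it has a positive troponin): it has chest pain.
By R3 (it is classified as U, it carries flag H): it receives IV fluids.
By R17 (it has chest pain): it is admitted.
By R16 (it is admitted, it receives IV fluids): it is tachycardic.
By R12 (it is tachycardic): it is flagged urgent.
By R13 (it is flagged urgent, it is in category Q): it is classified as J.

Yes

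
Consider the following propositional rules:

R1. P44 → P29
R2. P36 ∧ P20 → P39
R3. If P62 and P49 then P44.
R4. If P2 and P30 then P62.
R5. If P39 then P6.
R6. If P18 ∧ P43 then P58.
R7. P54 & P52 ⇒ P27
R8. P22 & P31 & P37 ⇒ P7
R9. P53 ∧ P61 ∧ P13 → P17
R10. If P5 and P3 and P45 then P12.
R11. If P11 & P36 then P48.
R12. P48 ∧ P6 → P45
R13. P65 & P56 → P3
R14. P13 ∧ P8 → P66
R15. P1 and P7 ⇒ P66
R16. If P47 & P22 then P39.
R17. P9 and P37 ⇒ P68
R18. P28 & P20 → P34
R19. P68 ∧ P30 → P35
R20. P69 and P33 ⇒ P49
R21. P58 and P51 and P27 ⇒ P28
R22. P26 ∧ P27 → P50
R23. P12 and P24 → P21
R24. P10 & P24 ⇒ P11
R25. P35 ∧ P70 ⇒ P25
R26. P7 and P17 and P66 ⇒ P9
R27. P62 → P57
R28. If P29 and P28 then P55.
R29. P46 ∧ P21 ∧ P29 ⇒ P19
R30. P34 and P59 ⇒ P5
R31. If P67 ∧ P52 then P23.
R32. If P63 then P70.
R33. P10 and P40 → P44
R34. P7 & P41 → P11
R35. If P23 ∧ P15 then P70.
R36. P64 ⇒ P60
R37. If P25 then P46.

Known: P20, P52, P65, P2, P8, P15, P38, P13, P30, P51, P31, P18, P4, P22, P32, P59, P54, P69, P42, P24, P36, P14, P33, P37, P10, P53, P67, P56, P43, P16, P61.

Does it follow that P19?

P39  (by R2: P36, P20)
P62  (by R4: P2, P30)
P6  (by R5: P39)
P58  (by R6: P18, P43)
P27  (by R7: P54, P52)
P7  (by R8: P22, P31, P37)
P17  (by R9: P53, P61, P13)
P3  (by R13: P65, P56)
P66  (by R14: P13, P8)
P49  (by R20: P69, P33)
P28  (by R21: P58, P51, P27)
P11  (by R24: P10, P24)
P9  (by R26: P7, P17, P66)
P23  (by R31: P67, P52)
P70  (by R35: P23, P15)
P44  (by R3: P62, P49)
P48  (by R11: P11, P36)
P45  (by R12: P48, P6)
P68  (by R17: P9, P37)
P34  (by R18: P28, P20)
P35  (by R19: P68, P30)
P25  (by R25: P35, P70)
P5  (by R30: P34, P59)
P46  (by R37: P25)
P29  (by R1: P44)
P12  (by R10: P5, P3, P45)
P21  (by R23: P12, P24)
P19  (by R29: P46, P21, P29)

Yes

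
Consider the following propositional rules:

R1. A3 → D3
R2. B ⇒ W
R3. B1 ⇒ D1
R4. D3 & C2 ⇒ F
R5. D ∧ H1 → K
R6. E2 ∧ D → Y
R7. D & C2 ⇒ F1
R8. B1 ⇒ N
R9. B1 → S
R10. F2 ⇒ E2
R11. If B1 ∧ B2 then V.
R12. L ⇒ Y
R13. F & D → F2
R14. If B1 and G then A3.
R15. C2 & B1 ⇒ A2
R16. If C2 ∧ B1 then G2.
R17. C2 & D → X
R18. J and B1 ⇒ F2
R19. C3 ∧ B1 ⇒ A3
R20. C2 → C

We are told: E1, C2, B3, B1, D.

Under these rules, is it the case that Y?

No

Forward chaining from the given facts derives: D1, F1, N, S, A2, G2, X, C.
Rules concluding Y: R6 needs E2; R12 needs L — none of these are established.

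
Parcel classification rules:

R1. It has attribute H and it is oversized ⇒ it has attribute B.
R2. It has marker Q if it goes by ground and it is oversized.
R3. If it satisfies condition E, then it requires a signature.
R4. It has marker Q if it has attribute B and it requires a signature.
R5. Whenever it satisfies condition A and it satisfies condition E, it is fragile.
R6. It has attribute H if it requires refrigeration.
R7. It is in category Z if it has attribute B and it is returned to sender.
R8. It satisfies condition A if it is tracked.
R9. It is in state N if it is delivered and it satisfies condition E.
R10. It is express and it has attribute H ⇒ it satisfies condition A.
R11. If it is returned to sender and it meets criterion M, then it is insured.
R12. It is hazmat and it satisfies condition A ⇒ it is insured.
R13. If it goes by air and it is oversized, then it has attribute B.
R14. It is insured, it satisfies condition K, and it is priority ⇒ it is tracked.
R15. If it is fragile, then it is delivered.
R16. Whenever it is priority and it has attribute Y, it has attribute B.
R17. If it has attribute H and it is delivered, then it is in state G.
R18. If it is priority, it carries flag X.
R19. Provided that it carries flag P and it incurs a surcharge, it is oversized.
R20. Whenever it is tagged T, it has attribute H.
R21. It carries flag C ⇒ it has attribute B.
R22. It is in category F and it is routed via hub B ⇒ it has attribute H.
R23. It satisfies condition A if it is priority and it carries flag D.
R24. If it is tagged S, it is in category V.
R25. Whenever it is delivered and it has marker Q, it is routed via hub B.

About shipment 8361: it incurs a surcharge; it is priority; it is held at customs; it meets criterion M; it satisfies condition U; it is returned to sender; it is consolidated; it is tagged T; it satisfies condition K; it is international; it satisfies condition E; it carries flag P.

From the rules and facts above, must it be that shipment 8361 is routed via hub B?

By R3 (it satisfies condition E): it requires a signature.
By R11 (it is returned to sender, it meets criterion M): it is insured.
By R14 (it is insured, it satisfies condition K, it is priority): it is tracked.
By R19 (it carries flag P, it incurs a surcharge): it is oversized.
By R20 (it is tagged T): it has attribute H.
By R1 (it has attribute H, it is oversized): it has attribute B.
By R4 (it has attribute B, it requires a signature): it has marker Q.
By R8 (it is tracked): it satisfies condition A.
By R5 (it satisfies condition A, it satisfies condition E): it is fragile.
By R15 (it is fragile): it is delivered.
By R25 (it is delivered, it has marker Q): it is routed via hub B.

Yes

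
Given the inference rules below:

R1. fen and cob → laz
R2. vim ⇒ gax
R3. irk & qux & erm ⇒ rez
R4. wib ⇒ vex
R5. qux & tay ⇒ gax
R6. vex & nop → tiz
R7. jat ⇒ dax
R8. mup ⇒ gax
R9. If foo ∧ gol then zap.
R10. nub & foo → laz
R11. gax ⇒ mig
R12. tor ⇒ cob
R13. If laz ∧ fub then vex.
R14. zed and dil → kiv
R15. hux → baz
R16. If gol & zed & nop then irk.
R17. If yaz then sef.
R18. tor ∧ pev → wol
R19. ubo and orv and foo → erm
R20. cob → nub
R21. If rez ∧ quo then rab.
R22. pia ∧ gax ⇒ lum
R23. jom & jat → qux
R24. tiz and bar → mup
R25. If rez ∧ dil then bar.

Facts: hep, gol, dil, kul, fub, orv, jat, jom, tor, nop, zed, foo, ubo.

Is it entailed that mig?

Yes

cob  (by R12: tor)
irk  (by R16: gol, zed, nop)
erm  (by R19: ubo, orv, foo)
nub  (by R20: cob)
qux  (by R23: jom, jat)
rez  (by R3: irk, qux, erm)
laz  (by R10: nub, foo)
vex  (by R13: laz, fub)
bar  (by R25: rez, dil)
tiz  (by R6: vex, nop)
mup  (by R24: tiz, bar)
gax  (by R8: mup)
mig  (by R11: gax)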